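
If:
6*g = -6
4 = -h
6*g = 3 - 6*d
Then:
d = 3/2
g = -1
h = -4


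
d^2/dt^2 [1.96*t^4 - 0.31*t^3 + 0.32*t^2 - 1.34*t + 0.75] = 23.52*t^2 - 1.86*t + 0.64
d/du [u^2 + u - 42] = 2*u + 1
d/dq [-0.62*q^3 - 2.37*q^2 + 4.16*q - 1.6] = -1.86*q^2 - 4.74*q + 4.16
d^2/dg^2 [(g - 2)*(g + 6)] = 2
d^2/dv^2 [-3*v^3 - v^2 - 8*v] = -18*v - 2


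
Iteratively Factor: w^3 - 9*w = (w - 3)*(w^2 + 3*w) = w*(w - 3)*(w + 3)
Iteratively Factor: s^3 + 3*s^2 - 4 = (s + 2)*(s^2 + s - 2) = (s - 1)*(s + 2)*(s + 2)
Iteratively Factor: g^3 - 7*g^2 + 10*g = (g - 2)*(g^2 - 5*g) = g*(g - 2)*(g - 5)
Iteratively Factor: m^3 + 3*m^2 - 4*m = (m)*(m^2 + 3*m - 4) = m*(m + 4)*(m - 1)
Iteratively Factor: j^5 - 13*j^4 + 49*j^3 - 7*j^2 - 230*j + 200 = (j - 5)*(j^4 - 8*j^3 + 9*j^2 + 38*j - 40) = (j - 5)*(j - 1)*(j^3 - 7*j^2 + 2*j + 40) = (j - 5)*(j - 4)*(j - 1)*(j^2 - 3*j - 10) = (j - 5)*(j - 4)*(j - 1)*(j + 2)*(j - 5)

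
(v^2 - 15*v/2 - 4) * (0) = 0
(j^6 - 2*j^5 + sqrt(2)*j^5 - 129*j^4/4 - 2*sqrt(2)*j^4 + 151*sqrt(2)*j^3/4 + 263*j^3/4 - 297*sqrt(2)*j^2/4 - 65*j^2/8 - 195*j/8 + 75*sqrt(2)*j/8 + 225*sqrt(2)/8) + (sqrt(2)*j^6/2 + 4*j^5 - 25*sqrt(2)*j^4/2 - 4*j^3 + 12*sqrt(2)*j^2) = sqrt(2)*j^6/2 + j^6 + sqrt(2)*j^5 + 2*j^5 - 129*j^4/4 - 29*sqrt(2)*j^4/2 + 151*sqrt(2)*j^3/4 + 247*j^3/4 - 249*sqrt(2)*j^2/4 - 65*j^2/8 - 195*j/8 + 75*sqrt(2)*j/8 + 225*sqrt(2)/8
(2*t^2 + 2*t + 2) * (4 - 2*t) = -4*t^3 + 4*t^2 + 4*t + 8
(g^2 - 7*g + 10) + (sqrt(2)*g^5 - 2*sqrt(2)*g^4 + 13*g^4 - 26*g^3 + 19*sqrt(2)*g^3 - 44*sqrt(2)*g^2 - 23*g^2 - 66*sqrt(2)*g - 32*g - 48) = sqrt(2)*g^5 - 2*sqrt(2)*g^4 + 13*g^4 - 26*g^3 + 19*sqrt(2)*g^3 - 44*sqrt(2)*g^2 - 22*g^2 - 66*sqrt(2)*g - 39*g - 38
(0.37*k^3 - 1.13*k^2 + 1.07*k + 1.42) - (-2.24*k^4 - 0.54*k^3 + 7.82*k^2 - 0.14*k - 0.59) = 2.24*k^4 + 0.91*k^3 - 8.95*k^2 + 1.21*k + 2.01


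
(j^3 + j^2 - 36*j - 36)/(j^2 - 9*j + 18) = (j^2 + 7*j + 6)/(j - 3)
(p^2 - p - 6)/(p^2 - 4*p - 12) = (p - 3)/(p - 6)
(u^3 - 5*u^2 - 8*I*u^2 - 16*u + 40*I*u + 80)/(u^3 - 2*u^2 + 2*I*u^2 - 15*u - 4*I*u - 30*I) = (u^2 - 8*I*u - 16)/(u^2 + u*(3 + 2*I) + 6*I)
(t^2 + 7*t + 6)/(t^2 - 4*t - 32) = (t^2 + 7*t + 6)/(t^2 - 4*t - 32)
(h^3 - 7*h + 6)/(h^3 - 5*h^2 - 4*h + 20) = (h^2 + 2*h - 3)/(h^2 - 3*h - 10)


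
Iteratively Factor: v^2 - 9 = (v + 3)*(v - 3)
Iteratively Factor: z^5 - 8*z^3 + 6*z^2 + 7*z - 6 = (z - 1)*(z^4 + z^3 - 7*z^2 - z + 6) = (z - 1)*(z + 1)*(z^3 - 7*z + 6) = (z - 2)*(z - 1)*(z + 1)*(z^2 + 2*z - 3) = (z - 2)*(z - 1)*(z + 1)*(z + 3)*(z - 1)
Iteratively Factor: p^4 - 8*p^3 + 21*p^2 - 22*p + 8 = (p - 2)*(p^3 - 6*p^2 + 9*p - 4) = (p - 2)*(p - 1)*(p^2 - 5*p + 4) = (p - 2)*(p - 1)^2*(p - 4)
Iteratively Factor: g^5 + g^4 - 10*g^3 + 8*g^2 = (g - 2)*(g^4 + 3*g^3 - 4*g^2) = (g - 2)*(g + 4)*(g^3 - g^2) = g*(g - 2)*(g + 4)*(g^2 - g) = g*(g - 2)*(g - 1)*(g + 4)*(g)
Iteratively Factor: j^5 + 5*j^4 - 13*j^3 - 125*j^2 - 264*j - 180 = (j + 2)*(j^4 + 3*j^3 - 19*j^2 - 87*j - 90) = (j - 5)*(j + 2)*(j^3 + 8*j^2 + 21*j + 18) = (j - 5)*(j + 2)^2*(j^2 + 6*j + 9) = (j - 5)*(j + 2)^2*(j + 3)*(j + 3)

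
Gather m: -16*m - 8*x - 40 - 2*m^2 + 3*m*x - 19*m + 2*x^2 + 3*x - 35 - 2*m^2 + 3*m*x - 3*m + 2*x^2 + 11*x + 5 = -4*m^2 + m*(6*x - 38) + 4*x^2 + 6*x - 70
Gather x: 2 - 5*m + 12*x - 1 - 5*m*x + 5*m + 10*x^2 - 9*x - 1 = 10*x^2 + x*(3 - 5*m)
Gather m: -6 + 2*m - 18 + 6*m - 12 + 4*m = 12*m - 36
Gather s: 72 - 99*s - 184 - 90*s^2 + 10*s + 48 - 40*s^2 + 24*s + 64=-130*s^2 - 65*s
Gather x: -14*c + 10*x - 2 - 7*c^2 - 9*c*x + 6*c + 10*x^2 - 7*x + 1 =-7*c^2 - 8*c + 10*x^2 + x*(3 - 9*c) - 1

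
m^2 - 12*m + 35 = (m - 7)*(m - 5)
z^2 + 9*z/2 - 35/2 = (z - 5/2)*(z + 7)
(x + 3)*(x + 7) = x^2 + 10*x + 21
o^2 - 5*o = o*(o - 5)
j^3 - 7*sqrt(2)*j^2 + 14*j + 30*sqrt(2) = (j - 5*sqrt(2))*(j - 3*sqrt(2))*(j + sqrt(2))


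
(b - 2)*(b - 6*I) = b^2 - 2*b - 6*I*b + 12*I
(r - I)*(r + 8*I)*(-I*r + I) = -I*r^3 + 7*r^2 + I*r^2 - 7*r - 8*I*r + 8*I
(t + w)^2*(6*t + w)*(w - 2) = 6*t^3*w - 12*t^3 + 13*t^2*w^2 - 26*t^2*w + 8*t*w^3 - 16*t*w^2 + w^4 - 2*w^3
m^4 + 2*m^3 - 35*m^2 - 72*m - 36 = (m - 6)*(m + 1)^2*(m + 6)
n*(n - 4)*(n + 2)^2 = n^4 - 12*n^2 - 16*n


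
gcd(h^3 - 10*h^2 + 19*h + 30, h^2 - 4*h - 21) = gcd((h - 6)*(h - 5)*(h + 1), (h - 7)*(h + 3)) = 1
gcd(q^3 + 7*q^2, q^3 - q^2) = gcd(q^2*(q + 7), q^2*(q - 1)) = q^2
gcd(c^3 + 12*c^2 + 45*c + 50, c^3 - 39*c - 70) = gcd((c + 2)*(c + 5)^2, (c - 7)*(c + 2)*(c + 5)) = c^2 + 7*c + 10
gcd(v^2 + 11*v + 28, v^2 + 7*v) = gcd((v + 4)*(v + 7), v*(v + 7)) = v + 7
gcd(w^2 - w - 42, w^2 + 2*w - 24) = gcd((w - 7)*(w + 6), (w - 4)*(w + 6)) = w + 6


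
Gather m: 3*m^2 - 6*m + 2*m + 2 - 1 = 3*m^2 - 4*m + 1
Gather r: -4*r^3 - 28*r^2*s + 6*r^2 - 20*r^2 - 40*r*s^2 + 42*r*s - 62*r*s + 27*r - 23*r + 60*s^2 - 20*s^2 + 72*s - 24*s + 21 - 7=-4*r^3 + r^2*(-28*s - 14) + r*(-40*s^2 - 20*s + 4) + 40*s^2 + 48*s + 14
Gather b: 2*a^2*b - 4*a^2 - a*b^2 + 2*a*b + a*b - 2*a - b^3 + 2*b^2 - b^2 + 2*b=-4*a^2 - 2*a - b^3 + b^2*(1 - a) + b*(2*a^2 + 3*a + 2)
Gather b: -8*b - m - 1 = -8*b - m - 1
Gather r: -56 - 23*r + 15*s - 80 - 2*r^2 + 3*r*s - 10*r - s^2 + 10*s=-2*r^2 + r*(3*s - 33) - s^2 + 25*s - 136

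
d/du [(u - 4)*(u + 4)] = 2*u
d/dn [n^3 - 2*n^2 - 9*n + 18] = 3*n^2 - 4*n - 9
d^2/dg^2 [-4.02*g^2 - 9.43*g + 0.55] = -8.04000000000000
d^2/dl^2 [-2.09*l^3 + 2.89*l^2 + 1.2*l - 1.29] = 5.78 - 12.54*l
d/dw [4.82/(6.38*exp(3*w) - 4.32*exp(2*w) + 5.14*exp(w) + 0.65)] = (-92.2548*exp(2*w) + 41.6448*exp(w) - 24.7748)*exp(w)/(6.38*exp(3*w) - 4.32*exp(2*w) + 5.14*exp(w) + 0.65)^2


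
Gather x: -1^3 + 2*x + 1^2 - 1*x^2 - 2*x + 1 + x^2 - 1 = 0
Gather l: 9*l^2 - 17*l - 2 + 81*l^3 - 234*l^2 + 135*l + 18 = 81*l^3 - 225*l^2 + 118*l + 16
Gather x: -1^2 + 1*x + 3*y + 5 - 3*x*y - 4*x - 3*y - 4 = x*(-3*y - 3)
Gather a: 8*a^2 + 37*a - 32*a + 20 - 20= 8*a^2 + 5*a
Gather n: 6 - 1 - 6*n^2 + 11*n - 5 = -6*n^2 + 11*n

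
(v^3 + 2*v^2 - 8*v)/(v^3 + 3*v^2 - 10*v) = (v + 4)/(v + 5)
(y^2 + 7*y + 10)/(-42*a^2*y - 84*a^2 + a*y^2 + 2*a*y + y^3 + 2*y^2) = (y + 5)/(-42*a^2 + a*y + y^2)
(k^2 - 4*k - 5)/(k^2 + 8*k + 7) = (k - 5)/(k + 7)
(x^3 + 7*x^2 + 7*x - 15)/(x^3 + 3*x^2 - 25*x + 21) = (x^2 + 8*x + 15)/(x^2 + 4*x - 21)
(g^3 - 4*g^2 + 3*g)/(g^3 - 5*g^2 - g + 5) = g*(g - 3)/(g^2 - 4*g - 5)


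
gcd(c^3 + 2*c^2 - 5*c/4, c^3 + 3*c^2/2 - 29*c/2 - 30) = c + 5/2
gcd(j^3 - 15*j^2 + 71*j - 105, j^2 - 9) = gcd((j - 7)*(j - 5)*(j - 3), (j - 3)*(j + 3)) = j - 3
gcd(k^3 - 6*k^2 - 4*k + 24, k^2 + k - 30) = 1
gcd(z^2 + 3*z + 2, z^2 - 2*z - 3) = z + 1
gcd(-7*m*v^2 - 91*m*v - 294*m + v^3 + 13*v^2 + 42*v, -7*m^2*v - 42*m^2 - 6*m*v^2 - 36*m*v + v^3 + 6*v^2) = -7*m*v - 42*m + v^2 + 6*v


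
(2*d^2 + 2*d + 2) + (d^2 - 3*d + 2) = 3*d^2 - d + 4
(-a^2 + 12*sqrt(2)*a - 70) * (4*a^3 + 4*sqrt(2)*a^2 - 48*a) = -4*a^5 + 44*sqrt(2)*a^4 - 136*a^3 - 856*sqrt(2)*a^2 + 3360*a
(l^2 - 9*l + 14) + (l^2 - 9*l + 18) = 2*l^2 - 18*l + 32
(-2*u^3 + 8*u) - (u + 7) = -2*u^3 + 7*u - 7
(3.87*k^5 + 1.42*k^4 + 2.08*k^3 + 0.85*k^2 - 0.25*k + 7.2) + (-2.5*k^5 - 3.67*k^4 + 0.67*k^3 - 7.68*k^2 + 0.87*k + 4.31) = 1.37*k^5 - 2.25*k^4 + 2.75*k^3 - 6.83*k^2 + 0.62*k + 11.51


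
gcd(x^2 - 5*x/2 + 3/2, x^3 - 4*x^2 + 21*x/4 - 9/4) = x^2 - 5*x/2 + 3/2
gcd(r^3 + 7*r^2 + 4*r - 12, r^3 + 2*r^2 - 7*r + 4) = r - 1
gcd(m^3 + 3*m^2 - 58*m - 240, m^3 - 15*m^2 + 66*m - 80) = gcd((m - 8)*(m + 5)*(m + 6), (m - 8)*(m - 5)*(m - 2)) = m - 8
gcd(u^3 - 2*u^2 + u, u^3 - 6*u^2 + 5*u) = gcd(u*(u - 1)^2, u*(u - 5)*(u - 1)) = u^2 - u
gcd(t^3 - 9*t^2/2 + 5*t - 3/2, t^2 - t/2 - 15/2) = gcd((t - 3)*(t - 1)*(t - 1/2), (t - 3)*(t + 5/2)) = t - 3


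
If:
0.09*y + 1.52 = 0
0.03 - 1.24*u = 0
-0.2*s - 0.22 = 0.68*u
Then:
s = -1.18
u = 0.02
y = -16.89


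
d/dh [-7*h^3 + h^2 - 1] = h*(2 - 21*h)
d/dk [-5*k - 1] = -5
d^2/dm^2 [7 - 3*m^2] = -6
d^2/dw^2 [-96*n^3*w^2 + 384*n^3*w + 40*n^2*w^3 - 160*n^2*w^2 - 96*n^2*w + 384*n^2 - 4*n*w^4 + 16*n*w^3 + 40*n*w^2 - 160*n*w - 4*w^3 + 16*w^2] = -192*n^3 + 240*n^2*w - 320*n^2 - 48*n*w^2 + 96*n*w + 80*n - 24*w + 32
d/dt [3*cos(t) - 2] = -3*sin(t)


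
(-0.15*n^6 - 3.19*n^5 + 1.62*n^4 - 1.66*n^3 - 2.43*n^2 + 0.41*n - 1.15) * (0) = 0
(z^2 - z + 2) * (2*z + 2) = 2*z^3 + 2*z + 4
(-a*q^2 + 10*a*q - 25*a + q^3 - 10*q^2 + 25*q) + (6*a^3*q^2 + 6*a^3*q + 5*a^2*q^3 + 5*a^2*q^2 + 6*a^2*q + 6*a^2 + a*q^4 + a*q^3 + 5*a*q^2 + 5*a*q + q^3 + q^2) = 6*a^3*q^2 + 6*a^3*q + 5*a^2*q^3 + 5*a^2*q^2 + 6*a^2*q + 6*a^2 + a*q^4 + a*q^3 + 4*a*q^2 + 15*a*q - 25*a + 2*q^3 - 9*q^2 + 25*q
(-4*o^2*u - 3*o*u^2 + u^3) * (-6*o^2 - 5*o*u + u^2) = 24*o^4*u + 38*o^3*u^2 + 5*o^2*u^3 - 8*o*u^4 + u^5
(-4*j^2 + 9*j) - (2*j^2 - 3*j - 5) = -6*j^2 + 12*j + 5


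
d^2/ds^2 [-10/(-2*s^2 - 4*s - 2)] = 30/(s^4 + 4*s^3 + 6*s^2 + 4*s + 1)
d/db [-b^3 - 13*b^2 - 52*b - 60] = -3*b^2 - 26*b - 52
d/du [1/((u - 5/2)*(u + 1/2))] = 32*(1 - u)/(16*u^4 - 64*u^3 + 24*u^2 + 80*u + 25)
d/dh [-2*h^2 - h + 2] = -4*h - 1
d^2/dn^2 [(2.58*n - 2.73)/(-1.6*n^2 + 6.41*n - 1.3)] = (-(2.58*n - 2.73)*(3.2*n - 6.41)*(6.4*n - 12.82) + (24.768*n - 41.8116)*(1.6*n^2 - 6.41*n + 1.3))/(1.6*n^2 - 6.41*n + 1.3)^3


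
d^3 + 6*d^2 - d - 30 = (d - 2)*(d + 3)*(d + 5)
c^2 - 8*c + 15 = (c - 5)*(c - 3)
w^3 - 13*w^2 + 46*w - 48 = (w - 8)*(w - 3)*(w - 2)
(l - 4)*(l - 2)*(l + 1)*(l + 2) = l^4 - 3*l^3 - 8*l^2 + 12*l + 16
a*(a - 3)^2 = a^3 - 6*a^2 + 9*a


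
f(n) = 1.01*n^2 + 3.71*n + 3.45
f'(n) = 2.02*n + 3.71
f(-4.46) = 6.99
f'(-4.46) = -5.30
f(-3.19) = 1.89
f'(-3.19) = -2.73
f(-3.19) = 1.89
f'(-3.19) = -2.73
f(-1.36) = 0.27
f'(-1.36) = 0.96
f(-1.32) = 0.31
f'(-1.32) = 1.04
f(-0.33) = 2.34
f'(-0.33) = 3.04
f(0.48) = 5.46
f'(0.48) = 4.68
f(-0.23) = 2.65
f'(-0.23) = 3.25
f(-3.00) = 1.41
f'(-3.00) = -2.35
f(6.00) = 62.07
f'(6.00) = 15.83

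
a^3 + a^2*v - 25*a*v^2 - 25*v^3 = (a - 5*v)*(a + v)*(a + 5*v)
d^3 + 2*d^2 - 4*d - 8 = (d - 2)*(d + 2)^2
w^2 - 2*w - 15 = (w - 5)*(w + 3)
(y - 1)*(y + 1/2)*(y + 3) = y^3 + 5*y^2/2 - 2*y - 3/2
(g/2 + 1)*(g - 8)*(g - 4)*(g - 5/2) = g^4/2 - 25*g^3/4 + 33*g^2/2 + 22*g - 80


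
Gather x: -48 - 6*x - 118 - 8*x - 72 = -14*x - 238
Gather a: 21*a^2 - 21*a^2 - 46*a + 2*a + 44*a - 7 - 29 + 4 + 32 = 0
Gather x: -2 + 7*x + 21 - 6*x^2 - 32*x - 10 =-6*x^2 - 25*x + 9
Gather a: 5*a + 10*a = 15*a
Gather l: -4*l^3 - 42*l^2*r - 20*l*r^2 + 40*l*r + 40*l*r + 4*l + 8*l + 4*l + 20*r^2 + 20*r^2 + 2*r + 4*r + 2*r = -4*l^3 - 42*l^2*r + l*(-20*r^2 + 80*r + 16) + 40*r^2 + 8*r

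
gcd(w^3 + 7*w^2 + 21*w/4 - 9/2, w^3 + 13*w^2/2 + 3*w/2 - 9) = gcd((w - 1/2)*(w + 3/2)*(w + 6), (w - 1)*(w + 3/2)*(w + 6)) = w^2 + 15*w/2 + 9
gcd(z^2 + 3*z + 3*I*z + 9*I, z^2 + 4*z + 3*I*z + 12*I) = z + 3*I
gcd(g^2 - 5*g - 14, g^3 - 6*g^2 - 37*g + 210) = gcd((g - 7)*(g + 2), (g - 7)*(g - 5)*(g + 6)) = g - 7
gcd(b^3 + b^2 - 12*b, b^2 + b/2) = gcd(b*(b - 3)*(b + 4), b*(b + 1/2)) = b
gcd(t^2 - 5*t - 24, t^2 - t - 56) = t - 8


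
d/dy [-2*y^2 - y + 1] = -4*y - 1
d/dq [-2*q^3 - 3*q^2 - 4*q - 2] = -6*q^2 - 6*q - 4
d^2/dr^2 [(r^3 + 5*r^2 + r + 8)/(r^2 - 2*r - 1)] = 2*(16*r^3 + 45*r^2 - 42*r + 43)/(r^6 - 6*r^5 + 9*r^4 + 4*r^3 - 9*r^2 - 6*r - 1)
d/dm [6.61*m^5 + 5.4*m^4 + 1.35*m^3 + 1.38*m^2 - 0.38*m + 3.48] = 33.05*m^4 + 21.6*m^3 + 4.05*m^2 + 2.76*m - 0.38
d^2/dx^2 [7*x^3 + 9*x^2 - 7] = 42*x + 18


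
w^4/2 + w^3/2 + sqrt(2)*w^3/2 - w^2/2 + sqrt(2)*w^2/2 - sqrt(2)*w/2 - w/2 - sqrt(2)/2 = (w/2 + 1/2)*(w - 1)*(w + 1)*(w + sqrt(2))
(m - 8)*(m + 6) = m^2 - 2*m - 48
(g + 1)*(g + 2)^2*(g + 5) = g^4 + 10*g^3 + 33*g^2 + 44*g + 20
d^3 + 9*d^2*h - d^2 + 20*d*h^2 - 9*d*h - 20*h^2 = (d - 1)*(d + 4*h)*(d + 5*h)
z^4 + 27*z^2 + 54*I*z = z*(z - 6*I)*(z + 3*I)^2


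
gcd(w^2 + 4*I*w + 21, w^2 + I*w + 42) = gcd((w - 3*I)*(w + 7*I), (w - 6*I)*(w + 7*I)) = w + 7*I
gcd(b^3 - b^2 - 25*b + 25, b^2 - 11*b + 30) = b - 5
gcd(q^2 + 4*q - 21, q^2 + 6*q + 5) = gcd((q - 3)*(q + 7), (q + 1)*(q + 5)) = 1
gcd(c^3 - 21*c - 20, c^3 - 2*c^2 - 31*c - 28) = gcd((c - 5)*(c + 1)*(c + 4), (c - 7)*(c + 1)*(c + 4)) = c^2 + 5*c + 4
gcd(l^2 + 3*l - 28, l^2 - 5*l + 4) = l - 4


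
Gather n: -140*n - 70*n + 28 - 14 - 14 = -210*n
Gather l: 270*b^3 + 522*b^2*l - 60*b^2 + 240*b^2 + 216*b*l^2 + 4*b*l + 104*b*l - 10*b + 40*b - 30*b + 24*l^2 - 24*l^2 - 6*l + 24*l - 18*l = 270*b^3 + 180*b^2 + 216*b*l^2 + l*(522*b^2 + 108*b)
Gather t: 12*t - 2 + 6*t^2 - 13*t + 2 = 6*t^2 - t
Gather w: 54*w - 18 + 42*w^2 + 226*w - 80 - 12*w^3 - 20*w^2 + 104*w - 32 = -12*w^3 + 22*w^2 + 384*w - 130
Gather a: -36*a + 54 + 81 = 135 - 36*a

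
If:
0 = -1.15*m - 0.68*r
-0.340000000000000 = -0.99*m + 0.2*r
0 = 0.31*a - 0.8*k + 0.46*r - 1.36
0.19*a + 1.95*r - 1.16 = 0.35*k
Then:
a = 24.31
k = 7.47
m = 0.26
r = -0.43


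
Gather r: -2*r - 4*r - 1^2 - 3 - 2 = -6*r - 6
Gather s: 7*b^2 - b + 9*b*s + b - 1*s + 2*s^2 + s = 7*b^2 + 9*b*s + 2*s^2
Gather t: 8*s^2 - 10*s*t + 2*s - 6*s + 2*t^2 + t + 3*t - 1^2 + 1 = 8*s^2 - 4*s + 2*t^2 + t*(4 - 10*s)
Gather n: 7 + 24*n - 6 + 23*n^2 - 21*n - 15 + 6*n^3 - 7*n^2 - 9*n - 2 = 6*n^3 + 16*n^2 - 6*n - 16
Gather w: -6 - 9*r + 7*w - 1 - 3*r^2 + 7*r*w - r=-3*r^2 - 10*r + w*(7*r + 7) - 7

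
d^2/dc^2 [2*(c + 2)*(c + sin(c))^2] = -4*(c + 2)*(c + sin(c))*sin(c) + 4*(c + 2)*(cos(c) + 1)^2 + 8*(c + sin(c))*(cos(c) + 1)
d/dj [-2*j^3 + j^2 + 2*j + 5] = -6*j^2 + 2*j + 2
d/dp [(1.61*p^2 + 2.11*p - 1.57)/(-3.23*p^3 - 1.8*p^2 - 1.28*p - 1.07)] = (5.2003*p^4 + 13.6306*p^3 - 13.4761*p^2 - 9.0974*p - 4.2673)/(10.4329*p^6 + 11.628*p^5 + 11.5088*p^4 + 11.5202*p^3 + 5.4904*p^2 + 2.7392*p + 1.1449)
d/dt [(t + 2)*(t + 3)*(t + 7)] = 3*t^2 + 24*t + 41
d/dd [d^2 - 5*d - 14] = 2*d - 5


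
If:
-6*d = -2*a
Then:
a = 3*d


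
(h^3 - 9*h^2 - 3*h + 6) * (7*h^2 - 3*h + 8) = 7*h^5 - 66*h^4 + 14*h^3 - 21*h^2 - 42*h + 48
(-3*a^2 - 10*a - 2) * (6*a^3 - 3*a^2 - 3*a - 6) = -18*a^5 - 51*a^4 + 27*a^3 + 54*a^2 + 66*a + 12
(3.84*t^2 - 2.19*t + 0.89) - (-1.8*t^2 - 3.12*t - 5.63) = 5.64*t^2 + 0.93*t + 6.52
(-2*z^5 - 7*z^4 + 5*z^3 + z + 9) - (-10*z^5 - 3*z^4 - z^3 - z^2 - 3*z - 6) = 8*z^5 - 4*z^4 + 6*z^3 + z^2 + 4*z + 15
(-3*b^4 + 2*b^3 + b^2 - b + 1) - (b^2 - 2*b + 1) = -3*b^4 + 2*b^3 + b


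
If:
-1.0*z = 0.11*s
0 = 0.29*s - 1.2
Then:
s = 4.14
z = -0.46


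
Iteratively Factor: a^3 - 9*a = (a - 3)*(a^2 + 3*a) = a*(a - 3)*(a + 3)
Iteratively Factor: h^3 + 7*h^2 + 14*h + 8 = (h + 1)*(h^2 + 6*h + 8) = (h + 1)*(h + 2)*(h + 4)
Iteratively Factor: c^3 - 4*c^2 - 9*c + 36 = (c - 4)*(c^2 - 9) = (c - 4)*(c - 3)*(c + 3)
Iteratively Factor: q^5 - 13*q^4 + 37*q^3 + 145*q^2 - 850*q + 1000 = (q - 2)*(q^4 - 11*q^3 + 15*q^2 + 175*q - 500) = (q - 5)*(q - 2)*(q^3 - 6*q^2 - 15*q + 100) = (q - 5)^2*(q - 2)*(q^2 - q - 20) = (q - 5)^2*(q - 2)*(q + 4)*(q - 5)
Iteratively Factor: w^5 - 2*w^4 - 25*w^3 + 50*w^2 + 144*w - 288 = (w - 4)*(w^4 + 2*w^3 - 17*w^2 - 18*w + 72) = (w - 4)*(w - 3)*(w^3 + 5*w^2 - 2*w - 24) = (w - 4)*(w - 3)*(w + 3)*(w^2 + 2*w - 8) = (w - 4)*(w - 3)*(w - 2)*(w + 3)*(w + 4)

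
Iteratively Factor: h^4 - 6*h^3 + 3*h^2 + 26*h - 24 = (h + 2)*(h^3 - 8*h^2 + 19*h - 12) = (h - 3)*(h + 2)*(h^2 - 5*h + 4) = (h - 4)*(h - 3)*(h + 2)*(h - 1)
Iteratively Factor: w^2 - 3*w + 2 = (w - 1)*(w - 2)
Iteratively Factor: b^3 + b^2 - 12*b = (b + 4)*(b^2 - 3*b) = b*(b + 4)*(b - 3)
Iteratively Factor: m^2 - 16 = (m - 4)*(m + 4)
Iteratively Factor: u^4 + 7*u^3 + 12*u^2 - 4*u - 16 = (u + 2)*(u^3 + 5*u^2 + 2*u - 8) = (u + 2)^2*(u^2 + 3*u - 4) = (u - 1)*(u + 2)^2*(u + 4)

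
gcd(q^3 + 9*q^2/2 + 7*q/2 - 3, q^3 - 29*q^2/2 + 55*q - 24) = q - 1/2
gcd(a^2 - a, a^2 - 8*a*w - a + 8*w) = a - 1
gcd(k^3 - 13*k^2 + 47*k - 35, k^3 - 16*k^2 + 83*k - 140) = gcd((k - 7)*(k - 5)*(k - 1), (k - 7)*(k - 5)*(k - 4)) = k^2 - 12*k + 35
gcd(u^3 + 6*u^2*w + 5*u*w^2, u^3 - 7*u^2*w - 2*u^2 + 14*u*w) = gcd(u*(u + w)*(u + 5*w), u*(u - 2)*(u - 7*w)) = u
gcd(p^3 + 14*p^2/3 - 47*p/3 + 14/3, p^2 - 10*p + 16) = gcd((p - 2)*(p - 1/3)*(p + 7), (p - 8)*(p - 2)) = p - 2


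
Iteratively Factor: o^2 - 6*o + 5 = (o - 5)*(o - 1)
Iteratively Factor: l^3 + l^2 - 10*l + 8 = (l - 1)*(l^2 + 2*l - 8) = (l - 1)*(l + 4)*(l - 2)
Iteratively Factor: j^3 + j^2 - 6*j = (j - 2)*(j^2 + 3*j) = (j - 2)*(j + 3)*(j)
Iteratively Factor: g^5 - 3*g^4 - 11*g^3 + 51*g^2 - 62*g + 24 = (g + 4)*(g^4 - 7*g^3 + 17*g^2 - 17*g + 6) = (g - 3)*(g + 4)*(g^3 - 4*g^2 + 5*g - 2) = (g - 3)*(g - 1)*(g + 4)*(g^2 - 3*g + 2) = (g - 3)*(g - 1)^2*(g + 4)*(g - 2)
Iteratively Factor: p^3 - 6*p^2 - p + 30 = (p - 5)*(p^2 - p - 6) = (p - 5)*(p + 2)*(p - 3)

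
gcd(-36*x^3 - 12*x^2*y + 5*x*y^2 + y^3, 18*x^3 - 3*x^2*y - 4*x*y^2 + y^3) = 6*x^2 + x*y - y^2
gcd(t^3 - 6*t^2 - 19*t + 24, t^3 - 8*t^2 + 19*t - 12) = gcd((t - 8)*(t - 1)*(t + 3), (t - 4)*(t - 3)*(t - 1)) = t - 1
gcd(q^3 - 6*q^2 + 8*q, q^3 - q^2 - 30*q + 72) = q - 4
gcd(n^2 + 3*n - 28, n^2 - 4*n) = n - 4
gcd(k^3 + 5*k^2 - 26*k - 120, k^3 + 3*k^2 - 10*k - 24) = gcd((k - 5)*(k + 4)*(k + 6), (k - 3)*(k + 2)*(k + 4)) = k + 4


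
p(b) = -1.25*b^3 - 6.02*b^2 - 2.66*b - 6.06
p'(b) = -3.75*b^2 - 12.04*b - 2.66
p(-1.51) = -11.47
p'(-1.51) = 6.97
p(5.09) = -340.41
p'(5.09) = -161.10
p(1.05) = -16.94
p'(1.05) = -19.44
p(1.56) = -29.61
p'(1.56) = -30.57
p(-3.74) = -14.92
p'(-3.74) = -10.08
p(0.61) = -10.21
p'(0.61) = -11.40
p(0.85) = -13.44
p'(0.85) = -15.60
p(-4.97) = 11.92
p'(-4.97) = -35.45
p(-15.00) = 2898.09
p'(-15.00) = -665.81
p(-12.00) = 1318.98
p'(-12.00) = -398.18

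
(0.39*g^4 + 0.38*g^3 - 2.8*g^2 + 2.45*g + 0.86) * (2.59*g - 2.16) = 1.0101*g^5 + 0.1418*g^4 - 8.0728*g^3 + 12.3935*g^2 - 3.0646*g - 1.8576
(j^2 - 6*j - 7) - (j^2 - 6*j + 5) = -12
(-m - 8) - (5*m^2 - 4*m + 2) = -5*m^2 + 3*m - 10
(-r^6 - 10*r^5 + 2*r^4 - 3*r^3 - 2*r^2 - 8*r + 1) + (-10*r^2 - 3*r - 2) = -r^6 - 10*r^5 + 2*r^4 - 3*r^3 - 12*r^2 - 11*r - 1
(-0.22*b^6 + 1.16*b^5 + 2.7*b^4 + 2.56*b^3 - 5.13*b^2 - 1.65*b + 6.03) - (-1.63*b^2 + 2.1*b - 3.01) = -0.22*b^6 + 1.16*b^5 + 2.7*b^4 + 2.56*b^3 - 3.5*b^2 - 3.75*b + 9.04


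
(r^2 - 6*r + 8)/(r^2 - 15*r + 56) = (r^2 - 6*r + 8)/(r^2 - 15*r + 56)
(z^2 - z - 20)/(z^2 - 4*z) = (z^2 - z - 20)/(z*(z - 4))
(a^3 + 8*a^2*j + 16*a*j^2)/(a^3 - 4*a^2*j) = (a^2 + 8*a*j + 16*j^2)/(a*(a - 4*j))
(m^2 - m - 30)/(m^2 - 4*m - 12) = (m + 5)/(m + 2)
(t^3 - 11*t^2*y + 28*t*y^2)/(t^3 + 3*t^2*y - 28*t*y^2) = (t - 7*y)/(t + 7*y)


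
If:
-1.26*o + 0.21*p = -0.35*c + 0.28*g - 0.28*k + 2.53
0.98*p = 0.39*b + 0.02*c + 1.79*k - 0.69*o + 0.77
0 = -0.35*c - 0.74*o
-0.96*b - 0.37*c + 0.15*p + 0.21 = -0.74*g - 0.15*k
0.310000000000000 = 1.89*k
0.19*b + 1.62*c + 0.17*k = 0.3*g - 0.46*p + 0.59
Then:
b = -8.26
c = -0.02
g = -10.59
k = 0.16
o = 0.01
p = -2.21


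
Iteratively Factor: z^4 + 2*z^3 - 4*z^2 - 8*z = (z + 2)*(z^3 - 4*z) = (z + 2)^2*(z^2 - 2*z) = (z - 2)*(z + 2)^2*(z)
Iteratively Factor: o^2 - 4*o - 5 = (o - 5)*(o + 1)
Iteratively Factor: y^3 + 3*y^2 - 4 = (y + 2)*(y^2 + y - 2) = (y - 1)*(y + 2)*(y + 2)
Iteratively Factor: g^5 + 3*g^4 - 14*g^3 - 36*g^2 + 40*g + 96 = (g - 2)*(g^4 + 5*g^3 - 4*g^2 - 44*g - 48) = (g - 2)*(g + 2)*(g^3 + 3*g^2 - 10*g - 24) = (g - 2)*(g + 2)^2*(g^2 + g - 12) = (g - 3)*(g - 2)*(g + 2)^2*(g + 4)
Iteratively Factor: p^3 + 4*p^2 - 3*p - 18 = (p + 3)*(p^2 + p - 6) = (p + 3)^2*(p - 2)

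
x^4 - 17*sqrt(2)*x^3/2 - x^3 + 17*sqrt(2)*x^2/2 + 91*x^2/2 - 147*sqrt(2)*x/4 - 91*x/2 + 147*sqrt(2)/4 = (x - 1)*(x - 7*sqrt(2)/2)^2*(x - 3*sqrt(2)/2)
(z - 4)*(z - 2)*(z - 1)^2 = z^4 - 8*z^3 + 21*z^2 - 22*z + 8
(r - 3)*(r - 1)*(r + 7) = r^3 + 3*r^2 - 25*r + 21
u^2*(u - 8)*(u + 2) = u^4 - 6*u^3 - 16*u^2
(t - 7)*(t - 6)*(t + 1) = t^3 - 12*t^2 + 29*t + 42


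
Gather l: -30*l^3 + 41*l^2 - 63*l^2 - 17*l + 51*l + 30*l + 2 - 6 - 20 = -30*l^3 - 22*l^2 + 64*l - 24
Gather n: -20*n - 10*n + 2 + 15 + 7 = 24 - 30*n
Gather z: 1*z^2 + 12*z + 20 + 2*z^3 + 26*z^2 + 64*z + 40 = 2*z^3 + 27*z^2 + 76*z + 60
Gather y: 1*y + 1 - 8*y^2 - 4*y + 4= -8*y^2 - 3*y + 5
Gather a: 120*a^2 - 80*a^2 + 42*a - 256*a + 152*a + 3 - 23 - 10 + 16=40*a^2 - 62*a - 14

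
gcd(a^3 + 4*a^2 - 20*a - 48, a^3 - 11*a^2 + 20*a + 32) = a - 4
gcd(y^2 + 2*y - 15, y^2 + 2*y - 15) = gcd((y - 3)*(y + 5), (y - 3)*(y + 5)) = y^2 + 2*y - 15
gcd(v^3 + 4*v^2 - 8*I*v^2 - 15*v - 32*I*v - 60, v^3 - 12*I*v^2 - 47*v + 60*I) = v^2 - 8*I*v - 15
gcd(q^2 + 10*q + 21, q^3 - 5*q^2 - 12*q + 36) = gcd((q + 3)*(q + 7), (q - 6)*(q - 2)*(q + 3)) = q + 3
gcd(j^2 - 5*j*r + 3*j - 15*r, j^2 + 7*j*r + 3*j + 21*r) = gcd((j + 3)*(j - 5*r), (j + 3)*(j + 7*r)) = j + 3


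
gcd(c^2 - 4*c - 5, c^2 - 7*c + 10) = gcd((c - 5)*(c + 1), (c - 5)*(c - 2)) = c - 5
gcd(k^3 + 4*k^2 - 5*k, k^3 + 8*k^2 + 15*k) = k^2 + 5*k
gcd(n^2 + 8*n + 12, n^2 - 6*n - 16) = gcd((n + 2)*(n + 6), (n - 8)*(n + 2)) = n + 2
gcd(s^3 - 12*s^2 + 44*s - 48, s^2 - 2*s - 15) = 1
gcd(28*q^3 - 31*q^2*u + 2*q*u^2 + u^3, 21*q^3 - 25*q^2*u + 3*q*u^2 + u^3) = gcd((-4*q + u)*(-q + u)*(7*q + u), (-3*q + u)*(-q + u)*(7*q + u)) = 7*q^2 - 6*q*u - u^2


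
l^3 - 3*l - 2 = (l - 2)*(l + 1)^2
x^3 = x^3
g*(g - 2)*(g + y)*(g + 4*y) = g^4 + 5*g^3*y - 2*g^3 + 4*g^2*y^2 - 10*g^2*y - 8*g*y^2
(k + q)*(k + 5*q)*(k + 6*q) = k^3 + 12*k^2*q + 41*k*q^2 + 30*q^3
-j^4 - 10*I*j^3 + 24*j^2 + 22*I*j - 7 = (j + I)*(j + 7*I)*(-I*j + 1)^2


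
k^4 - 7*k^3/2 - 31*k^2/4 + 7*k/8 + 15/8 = (k - 5)*(k - 1/2)*(k + 1/2)*(k + 3/2)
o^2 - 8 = (o - 2*sqrt(2))*(o + 2*sqrt(2))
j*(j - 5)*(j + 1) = j^3 - 4*j^2 - 5*j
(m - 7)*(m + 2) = m^2 - 5*m - 14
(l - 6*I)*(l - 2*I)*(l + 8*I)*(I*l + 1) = I*l^4 + l^3 + 52*I*l^2 + 148*l - 96*I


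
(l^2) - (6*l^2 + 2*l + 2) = -5*l^2 - 2*l - 2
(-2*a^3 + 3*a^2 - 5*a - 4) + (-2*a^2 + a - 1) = -2*a^3 + a^2 - 4*a - 5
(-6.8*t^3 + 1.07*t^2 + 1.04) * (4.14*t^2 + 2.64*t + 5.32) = -28.152*t^5 - 13.5222*t^4 - 33.3512*t^3 + 9.998*t^2 + 2.7456*t + 5.5328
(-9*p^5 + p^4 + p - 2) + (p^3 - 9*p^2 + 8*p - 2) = -9*p^5 + p^4 + p^3 - 9*p^2 + 9*p - 4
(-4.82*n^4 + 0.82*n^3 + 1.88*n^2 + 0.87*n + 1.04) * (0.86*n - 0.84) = -4.1452*n^5 + 4.754*n^4 + 0.928*n^3 - 0.831*n^2 + 0.1636*n - 0.8736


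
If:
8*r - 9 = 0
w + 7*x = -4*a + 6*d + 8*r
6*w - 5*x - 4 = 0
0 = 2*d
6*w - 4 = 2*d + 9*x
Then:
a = 25/12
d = 0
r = 9/8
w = 2/3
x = 0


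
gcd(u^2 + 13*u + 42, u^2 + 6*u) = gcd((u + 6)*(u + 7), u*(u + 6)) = u + 6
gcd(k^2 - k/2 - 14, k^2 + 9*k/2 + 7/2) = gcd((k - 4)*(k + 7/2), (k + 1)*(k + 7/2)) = k + 7/2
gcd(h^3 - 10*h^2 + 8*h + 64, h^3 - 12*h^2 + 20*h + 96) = h^2 - 6*h - 16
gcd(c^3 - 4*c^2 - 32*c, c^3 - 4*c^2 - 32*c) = c^3 - 4*c^2 - 32*c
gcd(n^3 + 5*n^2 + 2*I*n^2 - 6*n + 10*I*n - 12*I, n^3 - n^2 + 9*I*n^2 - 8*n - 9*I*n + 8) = n - 1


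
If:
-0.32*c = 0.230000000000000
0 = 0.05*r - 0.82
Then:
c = -0.72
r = 16.40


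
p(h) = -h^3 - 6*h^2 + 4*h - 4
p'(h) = -3*h^2 - 12*h + 4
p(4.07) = -154.53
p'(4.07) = -94.53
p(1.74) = -20.47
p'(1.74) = -25.96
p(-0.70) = -9.40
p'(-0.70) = 10.93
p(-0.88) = -11.48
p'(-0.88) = 12.24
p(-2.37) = -33.87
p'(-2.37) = 15.59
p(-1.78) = -24.49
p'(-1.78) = 15.85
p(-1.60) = -21.66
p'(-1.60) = 15.52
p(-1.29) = -17.00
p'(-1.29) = 14.49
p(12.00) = -2548.00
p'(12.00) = -572.00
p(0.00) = -4.00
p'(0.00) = 4.00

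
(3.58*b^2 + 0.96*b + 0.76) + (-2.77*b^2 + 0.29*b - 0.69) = 0.81*b^2 + 1.25*b + 0.0700000000000001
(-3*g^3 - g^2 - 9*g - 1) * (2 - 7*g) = 21*g^4 + g^3 + 61*g^2 - 11*g - 2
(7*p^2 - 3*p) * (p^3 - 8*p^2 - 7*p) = 7*p^5 - 59*p^4 - 25*p^3 + 21*p^2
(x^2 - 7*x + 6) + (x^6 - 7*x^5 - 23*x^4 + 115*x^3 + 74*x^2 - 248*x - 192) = x^6 - 7*x^5 - 23*x^4 + 115*x^3 + 75*x^2 - 255*x - 186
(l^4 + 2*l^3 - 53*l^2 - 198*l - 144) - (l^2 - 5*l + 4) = l^4 + 2*l^3 - 54*l^2 - 193*l - 148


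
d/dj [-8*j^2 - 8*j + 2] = -16*j - 8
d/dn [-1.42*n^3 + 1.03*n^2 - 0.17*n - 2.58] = -4.26*n^2 + 2.06*n - 0.17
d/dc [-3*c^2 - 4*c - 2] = -6*c - 4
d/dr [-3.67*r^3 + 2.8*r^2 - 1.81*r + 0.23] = -11.01*r^2 + 5.6*r - 1.81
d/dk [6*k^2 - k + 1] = 12*k - 1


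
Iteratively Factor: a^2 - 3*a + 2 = (a - 1)*(a - 2)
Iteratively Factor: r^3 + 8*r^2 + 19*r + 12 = (r + 3)*(r^2 + 5*r + 4) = (r + 3)*(r + 4)*(r + 1)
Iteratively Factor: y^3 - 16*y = (y - 4)*(y^2 + 4*y) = y*(y - 4)*(y + 4)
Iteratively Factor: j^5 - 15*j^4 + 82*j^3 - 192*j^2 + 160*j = (j - 4)*(j^4 - 11*j^3 + 38*j^2 - 40*j) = (j - 4)^2*(j^3 - 7*j^2 + 10*j) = j*(j - 4)^2*(j^2 - 7*j + 10) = j*(j - 5)*(j - 4)^2*(j - 2)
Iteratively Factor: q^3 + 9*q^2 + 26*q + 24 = (q + 2)*(q^2 + 7*q + 12) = (q + 2)*(q + 4)*(q + 3)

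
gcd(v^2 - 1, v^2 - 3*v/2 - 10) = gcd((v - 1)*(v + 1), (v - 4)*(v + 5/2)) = 1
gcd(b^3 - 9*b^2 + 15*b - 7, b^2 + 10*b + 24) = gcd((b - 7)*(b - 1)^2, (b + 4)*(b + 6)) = 1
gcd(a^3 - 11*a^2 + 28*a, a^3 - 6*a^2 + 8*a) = a^2 - 4*a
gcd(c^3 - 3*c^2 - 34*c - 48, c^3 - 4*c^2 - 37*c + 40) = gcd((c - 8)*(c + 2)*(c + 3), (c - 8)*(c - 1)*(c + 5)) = c - 8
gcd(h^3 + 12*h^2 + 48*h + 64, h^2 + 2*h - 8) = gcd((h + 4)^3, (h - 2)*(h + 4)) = h + 4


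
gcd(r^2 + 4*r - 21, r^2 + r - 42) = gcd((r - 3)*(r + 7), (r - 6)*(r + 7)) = r + 7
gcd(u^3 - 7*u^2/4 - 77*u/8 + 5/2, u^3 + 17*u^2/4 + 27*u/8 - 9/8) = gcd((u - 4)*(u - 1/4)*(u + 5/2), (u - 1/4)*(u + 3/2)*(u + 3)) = u - 1/4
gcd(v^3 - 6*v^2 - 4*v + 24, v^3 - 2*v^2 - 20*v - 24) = v^2 - 4*v - 12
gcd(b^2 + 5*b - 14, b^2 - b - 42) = 1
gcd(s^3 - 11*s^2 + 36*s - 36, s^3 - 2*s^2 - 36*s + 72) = s^2 - 8*s + 12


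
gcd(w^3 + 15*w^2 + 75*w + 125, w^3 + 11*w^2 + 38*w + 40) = w + 5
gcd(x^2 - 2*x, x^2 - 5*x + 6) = x - 2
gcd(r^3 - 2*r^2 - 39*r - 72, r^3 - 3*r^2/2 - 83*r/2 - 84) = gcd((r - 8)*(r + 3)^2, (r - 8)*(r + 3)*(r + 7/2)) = r^2 - 5*r - 24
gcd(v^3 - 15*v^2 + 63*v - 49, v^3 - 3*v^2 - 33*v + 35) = v^2 - 8*v + 7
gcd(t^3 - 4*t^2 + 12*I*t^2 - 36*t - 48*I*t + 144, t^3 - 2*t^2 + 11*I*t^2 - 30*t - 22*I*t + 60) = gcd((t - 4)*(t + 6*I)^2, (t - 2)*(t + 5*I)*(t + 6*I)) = t + 6*I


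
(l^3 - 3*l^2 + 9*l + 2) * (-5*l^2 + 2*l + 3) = -5*l^5 + 17*l^4 - 48*l^3 - l^2 + 31*l + 6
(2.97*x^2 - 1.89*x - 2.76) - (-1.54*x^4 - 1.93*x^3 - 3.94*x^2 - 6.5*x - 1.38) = 1.54*x^4 + 1.93*x^3 + 6.91*x^2 + 4.61*x - 1.38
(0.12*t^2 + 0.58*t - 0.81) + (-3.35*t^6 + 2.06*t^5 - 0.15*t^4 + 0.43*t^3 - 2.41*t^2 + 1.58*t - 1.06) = -3.35*t^6 + 2.06*t^5 - 0.15*t^4 + 0.43*t^3 - 2.29*t^2 + 2.16*t - 1.87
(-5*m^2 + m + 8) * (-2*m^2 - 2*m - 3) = 10*m^4 + 8*m^3 - 3*m^2 - 19*m - 24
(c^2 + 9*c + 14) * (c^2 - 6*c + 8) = c^4 + 3*c^3 - 32*c^2 - 12*c + 112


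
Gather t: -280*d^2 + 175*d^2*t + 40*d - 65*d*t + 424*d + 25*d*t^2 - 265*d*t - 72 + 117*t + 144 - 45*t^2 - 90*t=-280*d^2 + 464*d + t^2*(25*d - 45) + t*(175*d^2 - 330*d + 27) + 72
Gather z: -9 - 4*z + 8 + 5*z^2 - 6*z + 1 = 5*z^2 - 10*z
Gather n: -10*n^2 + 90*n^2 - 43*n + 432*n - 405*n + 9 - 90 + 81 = 80*n^2 - 16*n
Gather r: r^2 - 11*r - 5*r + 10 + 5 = r^2 - 16*r + 15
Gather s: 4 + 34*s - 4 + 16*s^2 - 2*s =16*s^2 + 32*s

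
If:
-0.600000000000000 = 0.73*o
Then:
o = -0.82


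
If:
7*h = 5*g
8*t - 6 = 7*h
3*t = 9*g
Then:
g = 6/19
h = 30/133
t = 18/19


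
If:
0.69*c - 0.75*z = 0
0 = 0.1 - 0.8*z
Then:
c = 0.14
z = 0.12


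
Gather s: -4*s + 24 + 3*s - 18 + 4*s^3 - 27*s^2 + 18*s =4*s^3 - 27*s^2 + 17*s + 6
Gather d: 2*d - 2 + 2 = 2*d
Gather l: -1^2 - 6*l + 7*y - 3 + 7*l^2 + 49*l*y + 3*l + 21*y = 7*l^2 + l*(49*y - 3) + 28*y - 4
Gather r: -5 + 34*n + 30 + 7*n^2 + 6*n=7*n^2 + 40*n + 25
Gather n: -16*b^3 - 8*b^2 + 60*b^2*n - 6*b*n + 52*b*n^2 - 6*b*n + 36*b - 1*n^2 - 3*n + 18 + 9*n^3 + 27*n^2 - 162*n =-16*b^3 - 8*b^2 + 36*b + 9*n^3 + n^2*(52*b + 26) + n*(60*b^2 - 12*b - 165) + 18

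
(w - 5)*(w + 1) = w^2 - 4*w - 5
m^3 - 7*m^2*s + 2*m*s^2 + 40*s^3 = (m - 5*s)*(m - 4*s)*(m + 2*s)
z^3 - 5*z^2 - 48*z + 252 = (z - 6)^2*(z + 7)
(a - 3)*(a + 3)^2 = a^3 + 3*a^2 - 9*a - 27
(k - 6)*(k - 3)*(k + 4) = k^3 - 5*k^2 - 18*k + 72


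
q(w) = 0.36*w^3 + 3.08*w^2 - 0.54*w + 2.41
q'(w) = 1.08*w^2 + 6.16*w - 0.54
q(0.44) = 2.80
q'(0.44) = 2.38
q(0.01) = 2.40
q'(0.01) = -0.48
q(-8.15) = 16.51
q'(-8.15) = 20.99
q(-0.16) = 2.57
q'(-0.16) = -1.50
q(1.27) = 7.43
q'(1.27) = 9.03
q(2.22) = 20.33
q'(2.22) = 18.46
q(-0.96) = 5.45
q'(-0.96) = -5.46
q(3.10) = 41.06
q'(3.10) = 28.93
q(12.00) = 1061.53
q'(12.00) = 228.90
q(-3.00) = 22.03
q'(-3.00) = -9.30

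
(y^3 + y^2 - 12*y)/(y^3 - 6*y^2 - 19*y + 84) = y/(y - 7)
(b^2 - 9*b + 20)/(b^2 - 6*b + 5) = (b - 4)/(b - 1)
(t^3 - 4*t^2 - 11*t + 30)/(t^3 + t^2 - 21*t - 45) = (t - 2)/(t + 3)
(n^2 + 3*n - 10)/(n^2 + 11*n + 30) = (n - 2)/(n + 6)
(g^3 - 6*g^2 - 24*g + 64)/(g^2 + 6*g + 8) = (g^2 - 10*g + 16)/(g + 2)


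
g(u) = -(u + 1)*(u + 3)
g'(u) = -2*u - 4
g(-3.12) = -0.25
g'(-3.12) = 2.24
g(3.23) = -26.35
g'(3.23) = -10.46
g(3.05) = -24.50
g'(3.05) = -10.10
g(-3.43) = -1.04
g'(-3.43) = 2.86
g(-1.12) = 0.23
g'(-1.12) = -1.76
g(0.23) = -3.97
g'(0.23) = -4.46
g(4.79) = -45.10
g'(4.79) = -13.58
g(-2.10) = 0.99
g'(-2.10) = 0.20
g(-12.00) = -99.00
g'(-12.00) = 20.00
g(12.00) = -195.00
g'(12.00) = -28.00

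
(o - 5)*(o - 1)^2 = o^3 - 7*o^2 + 11*o - 5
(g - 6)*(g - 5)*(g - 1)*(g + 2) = g^4 - 10*g^3 + 17*g^2 + 52*g - 60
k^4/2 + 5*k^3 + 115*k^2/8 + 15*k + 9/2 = (k/2 + 1)*(k + 1/2)*(k + 3/2)*(k + 6)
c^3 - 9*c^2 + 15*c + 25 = (c - 5)^2*(c + 1)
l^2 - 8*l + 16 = (l - 4)^2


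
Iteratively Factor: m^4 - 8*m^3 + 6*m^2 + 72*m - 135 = (m + 3)*(m^3 - 11*m^2 + 39*m - 45) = (m - 5)*(m + 3)*(m^2 - 6*m + 9) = (m - 5)*(m - 3)*(m + 3)*(m - 3)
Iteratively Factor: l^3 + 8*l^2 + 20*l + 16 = (l + 2)*(l^2 + 6*l + 8) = (l + 2)^2*(l + 4)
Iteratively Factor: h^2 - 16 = (h - 4)*(h + 4)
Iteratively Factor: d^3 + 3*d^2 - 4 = (d - 1)*(d^2 + 4*d + 4) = (d - 1)*(d + 2)*(d + 2)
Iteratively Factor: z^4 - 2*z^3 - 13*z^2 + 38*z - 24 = (z - 2)*(z^3 - 13*z + 12) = (z - 2)*(z + 4)*(z^2 - 4*z + 3) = (z - 2)*(z - 1)*(z + 4)*(z - 3)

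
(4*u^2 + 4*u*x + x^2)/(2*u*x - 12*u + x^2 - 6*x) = (2*u + x)/(x - 6)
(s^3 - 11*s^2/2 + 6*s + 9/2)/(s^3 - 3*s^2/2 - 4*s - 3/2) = (s - 3)/(s + 1)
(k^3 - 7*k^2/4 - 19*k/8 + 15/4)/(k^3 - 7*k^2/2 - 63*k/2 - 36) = (4*k^2 - 13*k + 10)/(4*(k^2 - 5*k - 24))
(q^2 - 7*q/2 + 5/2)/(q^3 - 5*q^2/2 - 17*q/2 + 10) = (2*q - 5)/(2*q^2 - 3*q - 20)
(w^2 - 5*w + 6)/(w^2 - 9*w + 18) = (w - 2)/(w - 6)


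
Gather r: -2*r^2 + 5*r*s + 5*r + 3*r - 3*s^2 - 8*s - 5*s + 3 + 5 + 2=-2*r^2 + r*(5*s + 8) - 3*s^2 - 13*s + 10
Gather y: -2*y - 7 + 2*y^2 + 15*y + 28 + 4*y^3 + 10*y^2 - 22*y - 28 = 4*y^3 + 12*y^2 - 9*y - 7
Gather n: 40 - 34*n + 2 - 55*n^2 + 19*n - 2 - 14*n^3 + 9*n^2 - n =-14*n^3 - 46*n^2 - 16*n + 40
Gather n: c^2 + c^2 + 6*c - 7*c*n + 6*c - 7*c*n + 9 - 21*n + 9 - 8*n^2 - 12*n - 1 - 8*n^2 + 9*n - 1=2*c^2 + 12*c - 16*n^2 + n*(-14*c - 24) + 16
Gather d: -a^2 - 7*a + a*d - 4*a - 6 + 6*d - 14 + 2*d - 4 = -a^2 - 11*a + d*(a + 8) - 24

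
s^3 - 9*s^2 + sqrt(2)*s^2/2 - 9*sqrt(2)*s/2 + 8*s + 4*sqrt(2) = (s - 8)*(s - 1)*(s + sqrt(2)/2)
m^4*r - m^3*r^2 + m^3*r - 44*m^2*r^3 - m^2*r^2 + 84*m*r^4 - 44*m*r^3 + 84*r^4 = (m - 6*r)*(m - 2*r)*(m + 7*r)*(m*r + r)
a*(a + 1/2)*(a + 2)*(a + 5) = a^4 + 15*a^3/2 + 27*a^2/2 + 5*a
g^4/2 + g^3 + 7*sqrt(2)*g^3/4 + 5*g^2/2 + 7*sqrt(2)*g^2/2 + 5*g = g*(g/2 + 1)*(g + sqrt(2))*(g + 5*sqrt(2)/2)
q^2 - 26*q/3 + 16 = (q - 6)*(q - 8/3)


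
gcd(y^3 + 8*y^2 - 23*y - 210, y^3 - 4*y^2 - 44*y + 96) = y + 6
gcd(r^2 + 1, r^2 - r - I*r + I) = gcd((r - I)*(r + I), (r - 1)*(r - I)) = r - I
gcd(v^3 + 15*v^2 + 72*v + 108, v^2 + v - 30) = v + 6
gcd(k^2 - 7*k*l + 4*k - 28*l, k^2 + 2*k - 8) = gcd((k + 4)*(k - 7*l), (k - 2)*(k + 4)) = k + 4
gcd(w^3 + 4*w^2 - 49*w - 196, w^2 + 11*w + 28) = w^2 + 11*w + 28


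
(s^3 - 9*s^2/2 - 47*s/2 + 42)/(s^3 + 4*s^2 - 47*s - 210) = (s^2 + 5*s/2 - 6)/(s^2 + 11*s + 30)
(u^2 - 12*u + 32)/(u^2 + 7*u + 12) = (u^2 - 12*u + 32)/(u^2 + 7*u + 12)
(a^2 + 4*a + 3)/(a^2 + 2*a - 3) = (a + 1)/(a - 1)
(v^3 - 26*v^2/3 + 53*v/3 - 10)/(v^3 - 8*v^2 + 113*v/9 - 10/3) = 3*(v - 1)/(3*v - 1)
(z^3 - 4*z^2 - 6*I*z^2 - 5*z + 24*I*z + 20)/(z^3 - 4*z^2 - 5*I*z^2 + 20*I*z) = (z - I)/z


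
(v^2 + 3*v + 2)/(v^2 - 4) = (v + 1)/(v - 2)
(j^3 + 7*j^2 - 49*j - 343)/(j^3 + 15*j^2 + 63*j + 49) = (j - 7)/(j + 1)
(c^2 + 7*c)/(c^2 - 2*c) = (c + 7)/(c - 2)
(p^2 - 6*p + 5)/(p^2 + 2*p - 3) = (p - 5)/(p + 3)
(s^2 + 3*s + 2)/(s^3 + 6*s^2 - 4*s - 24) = (s + 1)/(s^2 + 4*s - 12)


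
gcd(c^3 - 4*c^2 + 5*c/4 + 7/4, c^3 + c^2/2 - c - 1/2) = c^2 - c/2 - 1/2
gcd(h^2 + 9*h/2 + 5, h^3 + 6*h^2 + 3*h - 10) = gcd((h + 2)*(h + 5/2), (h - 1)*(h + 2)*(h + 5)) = h + 2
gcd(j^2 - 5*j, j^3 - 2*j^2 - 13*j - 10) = j - 5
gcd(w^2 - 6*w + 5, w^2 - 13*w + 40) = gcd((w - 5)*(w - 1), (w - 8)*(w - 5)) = w - 5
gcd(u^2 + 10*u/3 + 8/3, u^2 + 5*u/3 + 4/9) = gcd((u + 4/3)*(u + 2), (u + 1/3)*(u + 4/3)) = u + 4/3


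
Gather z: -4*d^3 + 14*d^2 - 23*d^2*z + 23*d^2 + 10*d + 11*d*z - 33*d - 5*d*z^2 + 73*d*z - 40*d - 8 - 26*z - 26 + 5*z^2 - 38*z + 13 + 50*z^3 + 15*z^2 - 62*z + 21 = -4*d^3 + 37*d^2 - 63*d + 50*z^3 + z^2*(20 - 5*d) + z*(-23*d^2 + 84*d - 126)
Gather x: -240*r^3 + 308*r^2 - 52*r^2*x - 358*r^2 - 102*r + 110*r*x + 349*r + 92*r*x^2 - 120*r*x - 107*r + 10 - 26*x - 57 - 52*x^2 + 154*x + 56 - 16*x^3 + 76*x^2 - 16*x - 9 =-240*r^3 - 50*r^2 + 140*r - 16*x^3 + x^2*(92*r + 24) + x*(-52*r^2 - 10*r + 112)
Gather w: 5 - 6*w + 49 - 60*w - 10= 44 - 66*w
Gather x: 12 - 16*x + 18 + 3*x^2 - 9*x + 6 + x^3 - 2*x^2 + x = x^3 + x^2 - 24*x + 36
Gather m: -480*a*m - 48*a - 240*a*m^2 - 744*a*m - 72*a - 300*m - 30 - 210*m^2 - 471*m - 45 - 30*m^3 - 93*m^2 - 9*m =-120*a - 30*m^3 + m^2*(-240*a - 303) + m*(-1224*a - 780) - 75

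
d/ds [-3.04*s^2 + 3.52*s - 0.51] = 3.52 - 6.08*s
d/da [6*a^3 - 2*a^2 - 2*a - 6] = 18*a^2 - 4*a - 2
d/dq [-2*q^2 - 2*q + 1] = -4*q - 2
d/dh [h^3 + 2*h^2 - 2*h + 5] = 3*h^2 + 4*h - 2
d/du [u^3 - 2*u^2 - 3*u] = 3*u^2 - 4*u - 3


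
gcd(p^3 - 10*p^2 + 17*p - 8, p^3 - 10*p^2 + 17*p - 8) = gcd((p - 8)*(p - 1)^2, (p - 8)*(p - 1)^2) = p^3 - 10*p^2 + 17*p - 8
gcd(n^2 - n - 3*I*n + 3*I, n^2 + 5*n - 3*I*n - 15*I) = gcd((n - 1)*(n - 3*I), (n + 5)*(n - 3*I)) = n - 3*I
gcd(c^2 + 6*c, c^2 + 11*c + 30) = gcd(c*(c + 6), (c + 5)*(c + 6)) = c + 6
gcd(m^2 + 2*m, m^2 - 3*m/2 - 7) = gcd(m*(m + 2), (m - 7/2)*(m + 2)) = m + 2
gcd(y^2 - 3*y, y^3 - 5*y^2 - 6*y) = y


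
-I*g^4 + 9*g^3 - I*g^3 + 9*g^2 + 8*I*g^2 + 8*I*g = g*(g + I)*(g + 8*I)*(-I*g - I)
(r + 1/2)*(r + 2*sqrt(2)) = r^2 + r/2 + 2*sqrt(2)*r + sqrt(2)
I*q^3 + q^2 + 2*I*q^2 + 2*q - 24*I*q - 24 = (q - 4)*(q + 6)*(I*q + 1)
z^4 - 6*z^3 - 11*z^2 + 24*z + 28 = (z - 7)*(z - 2)*(z + 1)*(z + 2)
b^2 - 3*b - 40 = (b - 8)*(b + 5)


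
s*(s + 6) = s^2 + 6*s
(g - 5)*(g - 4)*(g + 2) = g^3 - 7*g^2 + 2*g + 40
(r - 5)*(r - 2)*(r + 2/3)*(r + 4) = r^4 - 7*r^3/3 - 20*r^2 + 28*r + 80/3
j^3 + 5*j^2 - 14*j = j*(j - 2)*(j + 7)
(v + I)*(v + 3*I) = v^2 + 4*I*v - 3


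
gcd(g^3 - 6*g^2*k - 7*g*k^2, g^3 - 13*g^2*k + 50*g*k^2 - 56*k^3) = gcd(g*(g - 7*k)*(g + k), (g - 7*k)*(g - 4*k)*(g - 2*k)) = g - 7*k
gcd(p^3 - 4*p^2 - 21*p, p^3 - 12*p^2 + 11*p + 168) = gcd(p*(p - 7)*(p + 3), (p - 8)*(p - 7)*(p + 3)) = p^2 - 4*p - 21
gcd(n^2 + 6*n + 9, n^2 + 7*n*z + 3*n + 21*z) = n + 3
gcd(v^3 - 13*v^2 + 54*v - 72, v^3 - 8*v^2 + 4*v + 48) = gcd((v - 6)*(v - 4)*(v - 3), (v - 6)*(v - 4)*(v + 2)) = v^2 - 10*v + 24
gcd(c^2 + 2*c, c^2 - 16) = 1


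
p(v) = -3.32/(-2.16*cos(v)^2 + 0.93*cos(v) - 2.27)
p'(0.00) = 0.00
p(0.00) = 0.95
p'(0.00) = 0.00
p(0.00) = 0.95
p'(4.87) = 0.17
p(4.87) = 1.52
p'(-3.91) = -0.57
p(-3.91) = 0.82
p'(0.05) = 0.05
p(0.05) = 0.95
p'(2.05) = -0.86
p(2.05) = 1.05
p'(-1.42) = 0.19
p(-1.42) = 1.52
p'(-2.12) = 0.81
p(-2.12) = 0.99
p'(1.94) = -0.92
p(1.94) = 1.15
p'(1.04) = 0.65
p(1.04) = 1.41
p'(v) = -3.32*(-4.32*sin(v)*cos(v) + 0.93*sin(v))/(-2.16*cos(v)^2 + 0.93*cos(v) - 2.27)^2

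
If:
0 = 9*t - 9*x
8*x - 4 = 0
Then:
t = 1/2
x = 1/2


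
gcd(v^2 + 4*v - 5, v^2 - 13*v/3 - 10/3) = 1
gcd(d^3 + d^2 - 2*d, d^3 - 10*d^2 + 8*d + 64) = d + 2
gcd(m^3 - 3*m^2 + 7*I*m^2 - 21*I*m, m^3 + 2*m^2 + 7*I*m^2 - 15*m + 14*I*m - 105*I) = m^2 + m*(-3 + 7*I) - 21*I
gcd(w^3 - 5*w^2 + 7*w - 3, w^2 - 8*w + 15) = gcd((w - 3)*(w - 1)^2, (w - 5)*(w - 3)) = w - 3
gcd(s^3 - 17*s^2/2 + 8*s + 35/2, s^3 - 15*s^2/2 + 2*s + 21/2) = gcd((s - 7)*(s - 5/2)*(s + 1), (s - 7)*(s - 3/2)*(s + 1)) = s^2 - 6*s - 7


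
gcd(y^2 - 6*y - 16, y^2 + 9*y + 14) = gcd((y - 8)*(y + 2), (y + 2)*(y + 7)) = y + 2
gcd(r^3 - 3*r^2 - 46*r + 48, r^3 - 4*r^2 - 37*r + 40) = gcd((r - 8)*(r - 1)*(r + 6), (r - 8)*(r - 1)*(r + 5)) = r^2 - 9*r + 8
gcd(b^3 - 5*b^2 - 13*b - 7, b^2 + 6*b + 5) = b + 1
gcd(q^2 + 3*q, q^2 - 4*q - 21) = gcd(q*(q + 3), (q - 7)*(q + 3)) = q + 3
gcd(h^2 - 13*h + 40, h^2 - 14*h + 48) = h - 8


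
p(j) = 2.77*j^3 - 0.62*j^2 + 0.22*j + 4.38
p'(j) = 8.31*j^2 - 1.24*j + 0.22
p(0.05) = 4.39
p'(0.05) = 0.18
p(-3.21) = -94.34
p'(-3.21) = 89.83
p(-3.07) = -82.29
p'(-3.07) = 82.35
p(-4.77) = -311.41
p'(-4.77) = 195.21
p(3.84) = 152.93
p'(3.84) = 117.99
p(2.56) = 47.35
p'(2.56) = 51.51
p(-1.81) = -14.47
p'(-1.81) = 29.69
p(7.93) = 1348.47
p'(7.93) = 512.96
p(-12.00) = -4874.10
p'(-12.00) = 1211.74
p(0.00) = 4.38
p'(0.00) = 0.22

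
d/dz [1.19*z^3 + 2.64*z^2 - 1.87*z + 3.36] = 3.57*z^2 + 5.28*z - 1.87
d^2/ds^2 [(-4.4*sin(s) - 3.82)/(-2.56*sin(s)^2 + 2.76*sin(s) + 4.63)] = (-28.83584*sin(s)^5 - 131.227648*sin(s)^4 - 174.270464*sin(s)^3 - 3.77478400000001*sin(s)^2 + 105.463024*sin(s) + 36.300416)/(16.777216*sin(s)^6 - 54.263808*sin(s)^5 - 32.526336*sin(s)^4 + 175.257792*sin(s)^3 + 58.826928*sin(s)^2 - 177.497532*sin(s) - 99.252847)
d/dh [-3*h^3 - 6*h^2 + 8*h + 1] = -9*h^2 - 12*h + 8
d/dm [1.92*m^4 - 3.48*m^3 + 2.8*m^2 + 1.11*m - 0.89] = 7.68*m^3 - 10.44*m^2 + 5.6*m + 1.11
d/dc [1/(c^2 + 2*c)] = 2*(-c - 1)/(c^2*(c + 2)^2)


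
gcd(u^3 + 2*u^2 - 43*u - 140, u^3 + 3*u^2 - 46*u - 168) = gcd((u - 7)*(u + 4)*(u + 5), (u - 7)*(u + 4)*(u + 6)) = u^2 - 3*u - 28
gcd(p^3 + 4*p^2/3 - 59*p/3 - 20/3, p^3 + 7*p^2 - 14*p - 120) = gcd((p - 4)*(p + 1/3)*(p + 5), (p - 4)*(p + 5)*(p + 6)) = p^2 + p - 20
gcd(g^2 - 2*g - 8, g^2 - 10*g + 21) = 1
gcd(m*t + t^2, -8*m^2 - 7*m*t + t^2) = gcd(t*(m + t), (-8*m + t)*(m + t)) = m + t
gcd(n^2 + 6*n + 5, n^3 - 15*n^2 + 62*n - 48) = 1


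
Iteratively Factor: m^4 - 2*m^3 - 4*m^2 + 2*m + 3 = (m - 1)*(m^3 - m^2 - 5*m - 3) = (m - 1)*(m + 1)*(m^2 - 2*m - 3) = (m - 3)*(m - 1)*(m + 1)*(m + 1)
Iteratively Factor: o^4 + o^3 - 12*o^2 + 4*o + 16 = (o + 4)*(o^3 - 3*o^2 + 4) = (o + 1)*(o + 4)*(o^2 - 4*o + 4) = (o - 2)*(o + 1)*(o + 4)*(o - 2)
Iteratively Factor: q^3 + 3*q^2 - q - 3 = (q + 3)*(q^2 - 1) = (q + 1)*(q + 3)*(q - 1)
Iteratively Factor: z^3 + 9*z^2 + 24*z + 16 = (z + 1)*(z^2 + 8*z + 16) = (z + 1)*(z + 4)*(z + 4)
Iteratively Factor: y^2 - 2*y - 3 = (y - 3)*(y + 1)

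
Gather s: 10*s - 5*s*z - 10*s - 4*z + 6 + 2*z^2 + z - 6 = -5*s*z + 2*z^2 - 3*z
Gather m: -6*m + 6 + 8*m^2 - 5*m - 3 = 8*m^2 - 11*m + 3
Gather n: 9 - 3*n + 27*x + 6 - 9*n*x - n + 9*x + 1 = n*(-9*x - 4) + 36*x + 16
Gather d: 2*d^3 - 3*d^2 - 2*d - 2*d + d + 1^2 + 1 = 2*d^3 - 3*d^2 - 3*d + 2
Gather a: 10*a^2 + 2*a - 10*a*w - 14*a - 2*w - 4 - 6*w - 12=10*a^2 + a*(-10*w - 12) - 8*w - 16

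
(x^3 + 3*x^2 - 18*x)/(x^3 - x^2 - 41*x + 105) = x*(x + 6)/(x^2 + 2*x - 35)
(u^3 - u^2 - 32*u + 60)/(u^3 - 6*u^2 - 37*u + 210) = (u - 2)/(u - 7)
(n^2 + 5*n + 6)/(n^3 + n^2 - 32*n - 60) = (n + 3)/(n^2 - n - 30)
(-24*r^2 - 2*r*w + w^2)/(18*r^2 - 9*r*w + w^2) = (-4*r - w)/(3*r - w)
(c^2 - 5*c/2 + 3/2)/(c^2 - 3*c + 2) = (c - 3/2)/(c - 2)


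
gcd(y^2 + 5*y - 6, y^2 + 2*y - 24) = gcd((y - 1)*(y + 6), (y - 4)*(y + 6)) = y + 6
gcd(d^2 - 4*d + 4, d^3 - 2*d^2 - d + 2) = d - 2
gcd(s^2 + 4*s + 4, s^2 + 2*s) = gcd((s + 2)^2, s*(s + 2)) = s + 2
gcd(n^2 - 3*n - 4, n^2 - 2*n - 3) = n + 1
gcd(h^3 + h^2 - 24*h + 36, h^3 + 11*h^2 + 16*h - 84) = h^2 + 4*h - 12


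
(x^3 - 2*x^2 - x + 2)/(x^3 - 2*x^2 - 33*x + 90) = (x^3 - 2*x^2 - x + 2)/(x^3 - 2*x^2 - 33*x + 90)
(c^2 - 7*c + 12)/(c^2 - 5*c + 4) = (c - 3)/(c - 1)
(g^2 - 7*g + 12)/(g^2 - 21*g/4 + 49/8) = 8*(g^2 - 7*g + 12)/(8*g^2 - 42*g + 49)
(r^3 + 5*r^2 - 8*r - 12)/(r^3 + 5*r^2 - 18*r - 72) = (r^2 - r - 2)/(r^2 - r - 12)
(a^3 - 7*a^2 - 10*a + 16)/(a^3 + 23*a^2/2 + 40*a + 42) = 2*(a^2 - 9*a + 8)/(2*a^2 + 19*a + 42)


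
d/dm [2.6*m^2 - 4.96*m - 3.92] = 5.2*m - 4.96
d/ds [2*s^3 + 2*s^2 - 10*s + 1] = 6*s^2 + 4*s - 10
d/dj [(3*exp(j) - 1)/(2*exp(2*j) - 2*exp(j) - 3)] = (-6*exp(2*j) + 4*exp(j) - 11)*exp(j)/(4*exp(4*j) - 8*exp(3*j) - 8*exp(2*j) + 12*exp(j) + 9)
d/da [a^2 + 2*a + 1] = 2*a + 2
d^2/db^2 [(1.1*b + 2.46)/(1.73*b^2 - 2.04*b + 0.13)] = ((1.1*b + 2.46)*(3.46*b - 2.04)*(6.92*b - 4.08) - (11.418*b + 4.0236)*(1.73*b^2 - 2.04*b + 0.13))/(1.73*b^2 - 2.04*b + 0.13)^3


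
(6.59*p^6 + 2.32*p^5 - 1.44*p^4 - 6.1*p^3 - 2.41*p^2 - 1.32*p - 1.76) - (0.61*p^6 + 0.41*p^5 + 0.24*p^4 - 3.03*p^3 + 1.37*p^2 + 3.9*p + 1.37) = 5.98*p^6 + 1.91*p^5 - 1.68*p^4 - 3.07*p^3 - 3.78*p^2 - 5.22*p - 3.13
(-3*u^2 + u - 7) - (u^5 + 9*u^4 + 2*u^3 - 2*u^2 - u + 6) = -u^5 - 9*u^4 - 2*u^3 - u^2 + 2*u - 13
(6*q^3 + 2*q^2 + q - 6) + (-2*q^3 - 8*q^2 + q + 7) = 4*q^3 - 6*q^2 + 2*q + 1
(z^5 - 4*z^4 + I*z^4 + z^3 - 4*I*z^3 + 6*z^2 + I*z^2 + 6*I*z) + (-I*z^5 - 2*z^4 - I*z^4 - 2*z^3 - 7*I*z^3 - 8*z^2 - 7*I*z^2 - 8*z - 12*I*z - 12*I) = z^5 - I*z^5 - 6*z^4 - z^3 - 11*I*z^3 - 2*z^2 - 6*I*z^2 - 8*z - 6*I*z - 12*I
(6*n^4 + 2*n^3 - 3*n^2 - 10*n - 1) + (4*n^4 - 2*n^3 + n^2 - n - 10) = 10*n^4 - 2*n^2 - 11*n - 11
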